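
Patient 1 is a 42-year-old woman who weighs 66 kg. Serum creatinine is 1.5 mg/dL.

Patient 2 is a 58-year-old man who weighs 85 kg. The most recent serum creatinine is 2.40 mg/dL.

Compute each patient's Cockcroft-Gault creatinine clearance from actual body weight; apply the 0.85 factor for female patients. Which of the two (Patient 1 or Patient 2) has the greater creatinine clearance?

Patient 1: CrCl = (140 − 42) × 66 / (72 × 1.5) × 0.85 = 6468.0 / 108.00 × 0.85 ≈ 50.9 mL/min
Patient 2: CrCl = (140 − 58) × 85 / (72 × 2.4) = 6970.0 / 172.80 ≈ 40.3 mL/min
50.9 vs 40.3 mL/min → Patient 1 is higher.

Patient 1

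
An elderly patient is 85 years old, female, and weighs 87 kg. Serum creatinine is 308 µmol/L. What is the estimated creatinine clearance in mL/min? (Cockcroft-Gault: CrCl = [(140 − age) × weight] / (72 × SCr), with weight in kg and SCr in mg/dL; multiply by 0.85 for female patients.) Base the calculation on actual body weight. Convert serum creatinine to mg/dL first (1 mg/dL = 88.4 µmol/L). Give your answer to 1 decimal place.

SCr = 308 / 88.4 = 3.484 mg/dL
CrCl = (140 − 85) × 87 / (72 × 3.484) × 0.85 = 4785.0 / 250.85 × 0.85 ≈ 16.2 mL/min

16.2 mL/min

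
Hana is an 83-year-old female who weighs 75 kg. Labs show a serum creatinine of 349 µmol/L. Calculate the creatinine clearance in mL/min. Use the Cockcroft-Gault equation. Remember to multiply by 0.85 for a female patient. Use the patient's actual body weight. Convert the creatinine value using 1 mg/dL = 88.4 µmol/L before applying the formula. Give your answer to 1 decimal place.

12.8 mL/min

SCr = 349 / 88.4 = 3.948 mg/dL
CrCl = (140 − 83) × 75 / (72 × 3.948) × 0.85 = 4275.0 / 284.26 × 0.85 ≈ 12.8 mL/min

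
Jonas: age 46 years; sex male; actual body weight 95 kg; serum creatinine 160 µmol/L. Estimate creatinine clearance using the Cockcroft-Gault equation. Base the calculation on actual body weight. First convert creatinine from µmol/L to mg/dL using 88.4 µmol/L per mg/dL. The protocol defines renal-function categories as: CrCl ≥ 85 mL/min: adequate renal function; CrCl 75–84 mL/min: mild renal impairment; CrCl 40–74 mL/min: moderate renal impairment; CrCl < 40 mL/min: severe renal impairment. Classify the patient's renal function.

SCr = 160 / 88.4 = 1.81 mg/dL
CrCl = (140 − 46) × 95 / (72 × 1.81) = 8930.0 / 130.32 ≈ 68.5 mL/min
69 mL/min falls in the 'moderate renal impairment' range.

moderate renal impairment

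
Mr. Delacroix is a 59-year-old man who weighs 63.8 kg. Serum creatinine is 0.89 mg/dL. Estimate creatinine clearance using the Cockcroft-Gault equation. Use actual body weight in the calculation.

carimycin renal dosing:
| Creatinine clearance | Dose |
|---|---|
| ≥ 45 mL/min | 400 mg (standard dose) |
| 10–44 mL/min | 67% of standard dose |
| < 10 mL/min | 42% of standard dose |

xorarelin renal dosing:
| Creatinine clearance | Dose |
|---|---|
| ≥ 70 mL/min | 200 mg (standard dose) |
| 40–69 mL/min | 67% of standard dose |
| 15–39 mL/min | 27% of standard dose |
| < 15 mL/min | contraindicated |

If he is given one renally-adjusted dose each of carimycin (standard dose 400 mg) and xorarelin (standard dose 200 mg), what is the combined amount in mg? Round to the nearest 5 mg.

600 mg

CrCl = (140 − 59) × 63.8 / (72 × 0.89) = 5167.8 / 64.08 ≈ 80.6 mL/min
CrCl ≈ 81 mL/min.
carimycin: ≥ 45 mL/min → 100% of 400 mg = 400 mg.
xorarelin: ≥ 70 mL/min → 100% of 200 mg = 200 mg.
Total = 400 + 200 = 600 mg.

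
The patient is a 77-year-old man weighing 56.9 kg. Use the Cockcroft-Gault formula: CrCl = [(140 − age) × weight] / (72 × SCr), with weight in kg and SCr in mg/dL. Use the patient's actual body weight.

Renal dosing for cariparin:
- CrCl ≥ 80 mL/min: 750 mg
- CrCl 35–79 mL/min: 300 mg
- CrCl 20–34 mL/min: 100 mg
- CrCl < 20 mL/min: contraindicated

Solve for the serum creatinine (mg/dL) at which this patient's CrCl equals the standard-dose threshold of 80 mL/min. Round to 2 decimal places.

Standard dose requires CrCl ≥ 80 mL/min.
Set (140 − 77) × 56.9 / (72 × SCr) = 80
SCr = (140 − 77) × 56.9 / (72 × 80) = 0.622 mg/dL

0.62 mg/dL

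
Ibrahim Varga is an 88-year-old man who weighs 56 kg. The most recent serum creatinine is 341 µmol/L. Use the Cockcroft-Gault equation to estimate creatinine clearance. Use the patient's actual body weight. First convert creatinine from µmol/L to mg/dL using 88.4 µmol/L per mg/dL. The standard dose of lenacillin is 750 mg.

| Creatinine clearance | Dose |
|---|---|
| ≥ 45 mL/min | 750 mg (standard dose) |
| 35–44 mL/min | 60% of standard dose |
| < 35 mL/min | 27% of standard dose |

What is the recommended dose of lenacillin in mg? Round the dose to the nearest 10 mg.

SCr = 341 / 88.4 = 3.857 mg/dL
CrCl = (140 − 88) × 56 / (72 × 3.857) = 2912.0 / 277.70 ≈ 10.5 mL/min
CrCl ≈ 10 mL/min → bracket < 35 mL/min.
27% of 750 mg = 202.5 mg → 200 mg

200 mg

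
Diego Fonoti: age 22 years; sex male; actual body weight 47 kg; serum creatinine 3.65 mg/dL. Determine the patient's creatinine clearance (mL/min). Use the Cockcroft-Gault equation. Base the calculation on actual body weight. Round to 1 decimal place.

21.1 mL/min

CrCl = (140 − 22) × 47 / (72 × 3.65) = 5546.0 / 262.80 ≈ 21.1 mL/min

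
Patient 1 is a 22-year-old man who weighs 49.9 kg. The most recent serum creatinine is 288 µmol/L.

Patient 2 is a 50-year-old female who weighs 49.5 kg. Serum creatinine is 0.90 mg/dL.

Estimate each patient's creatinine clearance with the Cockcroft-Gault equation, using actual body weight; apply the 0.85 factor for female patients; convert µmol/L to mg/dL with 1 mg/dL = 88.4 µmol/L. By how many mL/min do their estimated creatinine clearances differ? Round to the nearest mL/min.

Patient 1: SCr = 288 / 88.4 = 3.258 mg/dL
Patient 1: CrCl = (140 − 22) × 49.9 / (72 × 3.258) = 5888.2 / 234.58 ≈ 25.1 mL/min
Patient 2: CrCl = (140 − 50) × 49.5 / (72 × 0.9) × 0.85 = 4455.0 / 64.80 × 0.85 ≈ 58.4 mL/min
|25.1 − 58.4| = 33.3 mL/min

33 mL/min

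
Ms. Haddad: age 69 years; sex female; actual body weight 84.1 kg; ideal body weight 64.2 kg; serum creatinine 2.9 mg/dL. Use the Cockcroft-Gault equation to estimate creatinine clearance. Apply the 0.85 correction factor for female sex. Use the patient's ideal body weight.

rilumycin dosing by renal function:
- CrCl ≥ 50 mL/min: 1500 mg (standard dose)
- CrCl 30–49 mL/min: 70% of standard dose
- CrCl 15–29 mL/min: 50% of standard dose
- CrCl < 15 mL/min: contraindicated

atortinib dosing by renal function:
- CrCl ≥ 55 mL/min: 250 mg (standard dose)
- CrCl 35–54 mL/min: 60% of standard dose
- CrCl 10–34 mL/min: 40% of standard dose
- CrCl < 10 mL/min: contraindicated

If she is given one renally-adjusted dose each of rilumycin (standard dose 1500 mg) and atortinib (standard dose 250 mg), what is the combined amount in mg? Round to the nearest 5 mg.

850 mg

CrCl = (140 − 69) × 64.2 / (72 × 2.9) × 0.85 = 4558.2 / 208.80 × 0.85 ≈ 18.6 mL/min
CrCl ≈ 19 mL/min.
rilumycin: 15–29 mL/min → 50% of 1500 mg = 750 mg.
atortinib: 10–34 mL/min → 40% of 250 mg = 100 mg.
Total = 750 + 100 = 850 mg.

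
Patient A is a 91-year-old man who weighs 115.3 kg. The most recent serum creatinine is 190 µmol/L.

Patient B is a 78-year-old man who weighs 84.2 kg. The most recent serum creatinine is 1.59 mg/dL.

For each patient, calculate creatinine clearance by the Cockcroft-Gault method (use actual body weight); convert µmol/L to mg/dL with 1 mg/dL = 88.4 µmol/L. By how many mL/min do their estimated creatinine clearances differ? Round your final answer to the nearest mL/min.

9 mL/min

Patient A: SCr = 190 / 88.4 = 2.149 mg/dL
Patient A: CrCl = (140 − 91) × 115.3 / (72 × 2.149) = 5649.7 / 154.73 ≈ 36.5 mL/min
Patient B: CrCl = (140 − 78) × 84.2 / (72 × 1.59) = 5220.4 / 114.48 ≈ 45.6 mL/min
|36.5 − 45.6| = 9.1 mL/min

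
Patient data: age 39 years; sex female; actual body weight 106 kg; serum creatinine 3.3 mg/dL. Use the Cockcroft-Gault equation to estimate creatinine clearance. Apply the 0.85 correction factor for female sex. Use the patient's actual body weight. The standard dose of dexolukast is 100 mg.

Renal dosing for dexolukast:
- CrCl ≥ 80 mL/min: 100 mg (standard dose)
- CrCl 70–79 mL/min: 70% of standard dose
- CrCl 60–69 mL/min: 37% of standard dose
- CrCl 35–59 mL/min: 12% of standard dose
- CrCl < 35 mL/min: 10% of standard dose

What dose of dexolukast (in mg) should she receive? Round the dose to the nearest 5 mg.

10 mg

CrCl = (140 − 39) × 106 / (72 × 3.3) × 0.85 = 10706.0 / 237.60 × 0.85 ≈ 38.3 mL/min
CrCl ≈ 38 mL/min → bracket 35–59 mL/min.
12% of 100 mg = 12 mg → 10 mg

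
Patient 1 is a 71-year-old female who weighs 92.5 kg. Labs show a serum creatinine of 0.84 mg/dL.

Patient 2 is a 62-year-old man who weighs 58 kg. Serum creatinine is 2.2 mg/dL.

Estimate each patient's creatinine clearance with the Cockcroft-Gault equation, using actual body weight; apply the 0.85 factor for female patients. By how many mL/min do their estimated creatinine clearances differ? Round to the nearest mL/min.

61 mL/min

Patient 1: CrCl = (140 − 71) × 92.5 / (72 × 0.84) × 0.85 = 6382.5 / 60.48 × 0.85 ≈ 89.7 mL/min
Patient 2: CrCl = (140 − 62) × 58 / (72 × 2.2) = 4524.0 / 158.40 ≈ 28.6 mL/min
|89.7 − 28.6| = 61.1 mL/min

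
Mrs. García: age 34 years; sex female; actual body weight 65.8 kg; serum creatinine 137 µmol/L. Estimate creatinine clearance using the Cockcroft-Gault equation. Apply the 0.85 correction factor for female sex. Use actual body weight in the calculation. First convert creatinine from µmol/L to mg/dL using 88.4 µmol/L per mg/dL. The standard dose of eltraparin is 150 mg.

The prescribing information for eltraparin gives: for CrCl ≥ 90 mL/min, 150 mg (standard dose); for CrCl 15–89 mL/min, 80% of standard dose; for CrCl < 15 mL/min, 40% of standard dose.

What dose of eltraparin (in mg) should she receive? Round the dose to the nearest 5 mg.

SCr = 137 / 88.4 = 1.55 mg/dL
CrCl = (140 − 34) × 65.8 / (72 × 1.55) × 0.85 = 6974.8 / 111.60 × 0.85 ≈ 53.1 mL/min
CrCl ≈ 53 mL/min → bracket 15–89 mL/min.
80% of 150 mg = 120 mg

120 mg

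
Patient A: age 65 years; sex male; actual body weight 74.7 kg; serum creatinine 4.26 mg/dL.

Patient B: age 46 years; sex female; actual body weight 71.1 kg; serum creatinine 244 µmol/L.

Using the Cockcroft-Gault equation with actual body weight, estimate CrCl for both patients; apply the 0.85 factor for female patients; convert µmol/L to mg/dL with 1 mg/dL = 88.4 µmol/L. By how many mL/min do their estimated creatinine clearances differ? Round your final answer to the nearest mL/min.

10 mL/min

Patient A: CrCl = (140 − 65) × 74.7 / (72 × 4.26) = 5602.5 / 306.72 ≈ 18.3 mL/min
Patient B: SCr = 244 / 88.4 = 2.76 mg/dL
Patient B: CrCl = (140 − 46) × 71.1 / (72 × 2.76) × 0.85 = 6683.4 / 198.72 × 0.85 ≈ 28.6 mL/min
|18.3 − 28.6| = 10.3 mL/min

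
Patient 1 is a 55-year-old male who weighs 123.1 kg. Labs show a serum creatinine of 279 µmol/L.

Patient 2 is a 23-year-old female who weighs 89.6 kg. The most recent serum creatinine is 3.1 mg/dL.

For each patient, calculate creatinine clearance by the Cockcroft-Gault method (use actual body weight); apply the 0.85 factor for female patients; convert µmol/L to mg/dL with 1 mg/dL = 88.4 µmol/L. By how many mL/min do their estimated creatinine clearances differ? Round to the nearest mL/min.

6 mL/min

Patient 1: SCr = 279 / 88.4 = 3.156 mg/dL
Patient 1: CrCl = (140 − 55) × 123.1 / (72 × 3.156) = 10463.5 / 227.23 ≈ 46.0 mL/min
Patient 2: CrCl = (140 − 23) × 89.6 / (72 × 3.1) × 0.85 = 10483.2 / 223.20 × 0.85 ≈ 39.9 mL/min
|46.0 − 39.9| = 6.1 mL/min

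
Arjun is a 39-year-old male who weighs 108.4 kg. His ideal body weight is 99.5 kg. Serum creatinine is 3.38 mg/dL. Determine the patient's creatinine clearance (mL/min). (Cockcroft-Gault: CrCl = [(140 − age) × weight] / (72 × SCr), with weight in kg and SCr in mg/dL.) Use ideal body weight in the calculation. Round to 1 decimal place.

41.3 mL/min

CrCl = (140 − 39) × 99.5 / (72 × 3.38) = 10049.5 / 243.36 ≈ 41.3 mL/min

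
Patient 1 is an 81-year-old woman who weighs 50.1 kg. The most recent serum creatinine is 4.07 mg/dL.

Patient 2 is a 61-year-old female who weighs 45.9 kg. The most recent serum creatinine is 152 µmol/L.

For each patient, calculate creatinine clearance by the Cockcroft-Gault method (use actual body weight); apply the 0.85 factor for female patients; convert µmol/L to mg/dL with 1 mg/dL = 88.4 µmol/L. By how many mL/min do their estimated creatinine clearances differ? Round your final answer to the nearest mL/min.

Patient 1: CrCl = (140 − 81) × 50.1 / (72 × 4.07) × 0.85 = 2955.9 / 293.04 × 0.85 ≈ 8.6 mL/min
Patient 2: SCr = 152 / 88.4 = 1.719 mg/dL
Patient 2: CrCl = (140 − 61) × 45.9 / (72 × 1.719) × 0.85 = 3626.1 / 123.77 × 0.85 ≈ 24.9 mL/min
|8.6 − 24.9| = 16.3 mL/min

16 mL/min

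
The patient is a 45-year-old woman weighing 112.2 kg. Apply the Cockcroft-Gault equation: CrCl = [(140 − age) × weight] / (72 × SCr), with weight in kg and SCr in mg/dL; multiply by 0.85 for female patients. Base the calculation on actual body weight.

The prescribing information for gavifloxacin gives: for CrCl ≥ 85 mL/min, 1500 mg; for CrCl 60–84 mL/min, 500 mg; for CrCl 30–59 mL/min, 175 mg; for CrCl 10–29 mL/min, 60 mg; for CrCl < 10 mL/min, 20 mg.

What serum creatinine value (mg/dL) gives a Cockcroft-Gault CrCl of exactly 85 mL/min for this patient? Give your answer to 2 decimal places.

1.48 mg/dL

Standard dose requires CrCl ≥ 85 mL/min.
Set (140 − 45) × 112.2 × 0.85 / (72 × SCr) = 85
SCr = (140 − 45) × 112.2 × 0.85 / (72 × 85) = 1.480 mg/dL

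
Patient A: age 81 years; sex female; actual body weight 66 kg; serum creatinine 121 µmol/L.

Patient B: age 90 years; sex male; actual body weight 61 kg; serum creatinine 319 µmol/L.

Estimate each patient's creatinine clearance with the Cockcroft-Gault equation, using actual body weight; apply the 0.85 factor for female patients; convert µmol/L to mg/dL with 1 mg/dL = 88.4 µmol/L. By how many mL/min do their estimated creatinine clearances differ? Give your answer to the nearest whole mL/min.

22 mL/min

Patient A: SCr = 121 / 88.4 = 1.369 mg/dL
Patient A: CrCl = (140 − 81) × 66 / (72 × 1.369) × 0.85 = 3894.0 / 98.57 × 0.85 ≈ 33.6 mL/min
Patient B: SCr = 319 / 88.4 = 3.609 mg/dL
Patient B: CrCl = (140 − 90) × 61 / (72 × 3.609) = 3050.0 / 259.85 ≈ 11.7 mL/min
|33.6 − 11.7| = 21.9 mL/min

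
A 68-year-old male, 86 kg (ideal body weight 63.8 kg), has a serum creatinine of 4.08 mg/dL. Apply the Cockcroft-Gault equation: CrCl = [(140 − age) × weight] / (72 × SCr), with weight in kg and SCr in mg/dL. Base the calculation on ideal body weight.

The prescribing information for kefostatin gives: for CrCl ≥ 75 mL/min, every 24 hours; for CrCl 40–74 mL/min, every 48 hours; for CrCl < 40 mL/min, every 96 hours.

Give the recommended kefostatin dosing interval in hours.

every 96 hours

CrCl = (140 − 68) × 63.8 / (72 × 4.08) = 4593.6 / 293.76 ≈ 15.6 mL/min
CrCl ≈ 16 mL/min → bracket < 40 mL/min → every 96 hours.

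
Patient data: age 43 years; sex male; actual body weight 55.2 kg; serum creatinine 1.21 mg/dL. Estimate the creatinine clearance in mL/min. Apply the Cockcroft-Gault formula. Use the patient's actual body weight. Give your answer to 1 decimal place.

61.5 mL/min

CrCl = (140 − 43) × 55.2 / (72 × 1.21) = 5354.4 / 87.12 ≈ 61.5 mL/min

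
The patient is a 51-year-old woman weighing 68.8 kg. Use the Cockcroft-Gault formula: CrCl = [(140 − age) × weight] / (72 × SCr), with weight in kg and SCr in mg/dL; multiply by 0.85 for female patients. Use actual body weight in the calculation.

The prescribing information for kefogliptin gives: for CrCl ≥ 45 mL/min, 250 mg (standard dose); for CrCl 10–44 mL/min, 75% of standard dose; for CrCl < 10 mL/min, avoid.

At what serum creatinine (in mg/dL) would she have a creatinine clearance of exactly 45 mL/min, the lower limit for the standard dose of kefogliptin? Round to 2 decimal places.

Standard dose requires CrCl ≥ 45 mL/min.
Set (140 − 51) × 68.8 × 0.85 / (72 × SCr) = 45
SCr = (140 − 51) × 68.8 × 0.85 / (72 × 45) = 1.606 mg/dL

1.61 mg/dL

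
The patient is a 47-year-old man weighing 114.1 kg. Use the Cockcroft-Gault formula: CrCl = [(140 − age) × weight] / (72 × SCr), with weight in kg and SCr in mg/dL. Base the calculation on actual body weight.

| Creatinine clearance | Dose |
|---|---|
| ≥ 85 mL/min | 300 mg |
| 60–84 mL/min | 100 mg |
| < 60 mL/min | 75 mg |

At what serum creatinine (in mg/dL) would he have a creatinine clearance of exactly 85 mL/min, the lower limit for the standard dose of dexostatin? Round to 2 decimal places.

1.73 mg/dL

Standard dose requires CrCl ≥ 85 mL/min.
Set (140 − 47) × 114.1 / (72 × SCr) = 85
SCr = (140 − 47) × 114.1 / (72 × 85) = 1.734 mg/dL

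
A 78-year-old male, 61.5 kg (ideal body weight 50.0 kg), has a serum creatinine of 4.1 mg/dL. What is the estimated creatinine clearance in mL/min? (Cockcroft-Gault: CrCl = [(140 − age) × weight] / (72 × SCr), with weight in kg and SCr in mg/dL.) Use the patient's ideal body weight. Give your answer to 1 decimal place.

10.5 mL/min

CrCl = (140 − 78) × 50 / (72 × 4.1) = 3100.0 / 295.20 ≈ 10.5 mL/min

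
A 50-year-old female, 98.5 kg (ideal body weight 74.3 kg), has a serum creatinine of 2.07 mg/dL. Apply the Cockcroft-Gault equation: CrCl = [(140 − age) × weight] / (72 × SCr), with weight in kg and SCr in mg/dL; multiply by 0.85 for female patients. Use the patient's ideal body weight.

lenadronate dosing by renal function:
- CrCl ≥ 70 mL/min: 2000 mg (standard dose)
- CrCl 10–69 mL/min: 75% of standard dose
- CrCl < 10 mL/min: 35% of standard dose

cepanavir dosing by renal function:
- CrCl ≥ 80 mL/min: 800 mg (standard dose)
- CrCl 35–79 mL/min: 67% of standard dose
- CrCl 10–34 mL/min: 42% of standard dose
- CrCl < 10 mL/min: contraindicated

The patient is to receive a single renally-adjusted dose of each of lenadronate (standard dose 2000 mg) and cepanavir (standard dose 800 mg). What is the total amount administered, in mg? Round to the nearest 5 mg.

2035 mg

CrCl = (140 − 50) × 74.3 / (72 × 2.07) × 0.85 = 6687.0 / 149.04 × 0.85 ≈ 38.1 mL/min
CrCl ≈ 38 mL/min.
lenadronate: 10–69 mL/min → 75% of 2000 mg = 1500 mg.
cepanavir: 35–79 mL/min → 67% of 800 mg = 536 mg.
Total = 1500 + 536 = 2036 mg.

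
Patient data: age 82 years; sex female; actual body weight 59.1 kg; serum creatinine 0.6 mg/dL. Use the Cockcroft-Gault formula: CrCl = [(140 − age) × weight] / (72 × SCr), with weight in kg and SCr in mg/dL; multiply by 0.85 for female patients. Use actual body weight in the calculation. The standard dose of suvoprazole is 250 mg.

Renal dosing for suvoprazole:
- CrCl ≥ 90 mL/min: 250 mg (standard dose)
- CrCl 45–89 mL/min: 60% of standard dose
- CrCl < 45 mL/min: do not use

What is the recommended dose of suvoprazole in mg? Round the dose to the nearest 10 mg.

150 mg

CrCl = (140 − 82) × 59.1 / (72 × 0.6) × 0.85 = 3427.8 / 43.20 × 0.85 ≈ 67.4 mL/min
CrCl ≈ 67 mL/min → bracket 45–89 mL/min.
60% of 250 mg = 150 mg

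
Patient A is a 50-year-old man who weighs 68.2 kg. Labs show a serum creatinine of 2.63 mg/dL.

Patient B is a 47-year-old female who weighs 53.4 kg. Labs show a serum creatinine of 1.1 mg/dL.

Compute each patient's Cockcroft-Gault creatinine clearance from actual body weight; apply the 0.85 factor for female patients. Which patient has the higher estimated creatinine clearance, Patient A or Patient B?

Patient B

Patient A: CrCl = (140 − 50) × 68.2 / (72 × 2.63) = 6138.0 / 189.36 ≈ 32.4 mL/min
Patient B: CrCl = (140 − 47) × 53.4 / (72 × 1.1) × 0.85 = 4966.2 / 79.20 × 0.85 ≈ 53.3 mL/min
32.4 vs 53.3 mL/min → Patient B is higher.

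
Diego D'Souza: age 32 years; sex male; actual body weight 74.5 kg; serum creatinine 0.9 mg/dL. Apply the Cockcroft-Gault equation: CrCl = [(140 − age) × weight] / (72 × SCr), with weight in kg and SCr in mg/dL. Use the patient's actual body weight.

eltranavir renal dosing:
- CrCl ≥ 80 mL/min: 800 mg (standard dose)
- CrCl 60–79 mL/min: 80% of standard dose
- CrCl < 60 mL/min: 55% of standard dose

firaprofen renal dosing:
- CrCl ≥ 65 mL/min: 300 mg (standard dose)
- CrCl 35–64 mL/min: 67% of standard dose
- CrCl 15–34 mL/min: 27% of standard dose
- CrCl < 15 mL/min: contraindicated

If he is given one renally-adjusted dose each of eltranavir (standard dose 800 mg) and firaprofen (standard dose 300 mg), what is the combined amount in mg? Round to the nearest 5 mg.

1100 mg

CrCl = (140 − 32) × 74.5 / (72 × 0.9) = 8046.0 / 64.80 ≈ 124.2 mL/min
CrCl ≈ 124 mL/min.
eltranavir: ≥ 80 mL/min → 100% of 800 mg = 800 mg.
firaprofen: ≥ 65 mL/min → 100% of 300 mg = 300 mg.
Total = 800 + 300 = 1100 mg.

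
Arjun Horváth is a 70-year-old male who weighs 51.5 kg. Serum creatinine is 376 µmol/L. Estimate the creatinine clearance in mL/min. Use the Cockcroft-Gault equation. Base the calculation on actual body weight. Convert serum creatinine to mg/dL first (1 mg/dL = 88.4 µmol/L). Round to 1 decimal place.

SCr = 376 / 88.4 = 4.253 mg/dL
CrCl = (140 − 70) × 51.5 / (72 × 4.253) = 3605.0 / 306.22 ≈ 11.8 mL/min

11.8 mL/min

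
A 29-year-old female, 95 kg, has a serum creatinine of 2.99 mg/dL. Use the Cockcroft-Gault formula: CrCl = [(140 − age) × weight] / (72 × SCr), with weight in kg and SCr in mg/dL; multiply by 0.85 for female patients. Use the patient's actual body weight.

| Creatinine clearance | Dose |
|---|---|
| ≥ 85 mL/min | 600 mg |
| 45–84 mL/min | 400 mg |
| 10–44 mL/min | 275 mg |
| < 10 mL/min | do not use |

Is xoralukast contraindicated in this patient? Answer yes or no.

no

CrCl = (140 − 29) × 95 / (72 × 2.99) × 0.85 = 10545.0 / 215.28 × 0.85 ≈ 41.6 mL/min
CrCl ≈ 42 mL/min, which is ≥ 10 mL/min.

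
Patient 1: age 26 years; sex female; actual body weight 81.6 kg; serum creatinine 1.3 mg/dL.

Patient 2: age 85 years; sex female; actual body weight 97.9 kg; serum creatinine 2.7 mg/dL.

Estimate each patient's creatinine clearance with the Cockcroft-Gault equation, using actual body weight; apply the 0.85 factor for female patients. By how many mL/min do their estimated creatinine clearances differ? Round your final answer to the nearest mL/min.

Patient 1: CrCl = (140 − 26) × 81.6 / (72 × 1.3) × 0.85 = 9302.4 / 93.60 × 0.85 ≈ 84.5 mL/min
Patient 2: CrCl = (140 − 85) × 97.9 / (72 × 2.7) × 0.85 = 5384.5 / 194.40 × 0.85 ≈ 23.5 mL/min
|84.5 − 23.5| = 61.0 mL/min

61 mL/min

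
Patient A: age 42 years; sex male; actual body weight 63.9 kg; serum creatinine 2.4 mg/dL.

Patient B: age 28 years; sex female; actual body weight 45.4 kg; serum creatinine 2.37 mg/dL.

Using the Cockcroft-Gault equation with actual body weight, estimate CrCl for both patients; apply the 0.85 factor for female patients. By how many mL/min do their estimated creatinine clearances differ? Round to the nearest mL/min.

Patient A: CrCl = (140 − 42) × 63.9 / (72 × 2.4) = 6262.2 / 172.80 ≈ 36.2 mL/min
Patient B: CrCl = (140 − 28) × 45.4 / (72 × 2.37) × 0.85 = 5084.8 / 170.64 × 0.85 ≈ 25.3 mL/min
|36.2 − 25.3| = 10.9 mL/min

11 mL/min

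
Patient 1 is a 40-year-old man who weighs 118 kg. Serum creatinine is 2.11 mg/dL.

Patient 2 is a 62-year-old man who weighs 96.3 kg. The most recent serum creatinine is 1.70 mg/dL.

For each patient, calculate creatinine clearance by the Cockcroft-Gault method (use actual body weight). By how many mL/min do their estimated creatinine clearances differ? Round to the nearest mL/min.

16 mL/min

Patient 1: CrCl = (140 − 40) × 118 / (72 × 2.11) = 11800.0 / 151.92 ≈ 77.7 mL/min
Patient 2: CrCl = (140 − 62) × 96.3 / (72 × 1.7) = 7511.4 / 122.40 ≈ 61.4 mL/min
|77.7 − 61.4| = 16.3 mL/min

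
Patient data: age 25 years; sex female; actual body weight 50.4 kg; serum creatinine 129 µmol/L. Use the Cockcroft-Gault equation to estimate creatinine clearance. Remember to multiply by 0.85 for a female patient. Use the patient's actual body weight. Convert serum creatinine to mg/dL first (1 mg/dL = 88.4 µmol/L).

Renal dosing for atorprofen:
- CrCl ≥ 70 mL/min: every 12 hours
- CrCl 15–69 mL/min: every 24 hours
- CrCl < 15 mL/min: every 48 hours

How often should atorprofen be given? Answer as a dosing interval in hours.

every 24 hours

SCr = 129 / 88.4 = 1.459 mg/dL
CrCl = (140 − 25) × 50.4 / (72 × 1.459) × 0.85 = 5796.0 / 105.05 × 0.85 ≈ 46.9 mL/min
CrCl ≈ 47 mL/min → bracket 15–69 mL/min → every 24 hours.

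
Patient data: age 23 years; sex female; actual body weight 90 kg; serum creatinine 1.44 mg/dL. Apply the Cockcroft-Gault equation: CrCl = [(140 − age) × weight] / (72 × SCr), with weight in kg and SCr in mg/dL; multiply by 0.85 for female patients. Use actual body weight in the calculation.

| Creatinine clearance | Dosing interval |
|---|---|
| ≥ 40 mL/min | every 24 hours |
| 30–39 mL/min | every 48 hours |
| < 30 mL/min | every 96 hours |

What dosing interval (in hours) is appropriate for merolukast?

every 24 hours

CrCl = (140 − 23) × 90 / (72 × 1.44) × 0.85 = 10530.0 / 103.68 × 0.85 ≈ 86.3 mL/min
CrCl ≈ 86 mL/min → bracket ≥ 40 mL/min → every 24 hours.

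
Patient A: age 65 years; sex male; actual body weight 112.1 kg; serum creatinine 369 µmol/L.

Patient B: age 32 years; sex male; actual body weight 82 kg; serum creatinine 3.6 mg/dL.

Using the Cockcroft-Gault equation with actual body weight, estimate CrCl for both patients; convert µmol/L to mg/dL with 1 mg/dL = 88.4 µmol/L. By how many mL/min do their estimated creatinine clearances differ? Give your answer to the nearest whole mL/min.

6 mL/min

Patient A: SCr = 369 / 88.4 = 4.174 mg/dL
Patient A: CrCl = (140 − 65) × 112.1 / (72 × 4.174) = 8407.5 / 300.53 ≈ 28.0 mL/min
Patient B: CrCl = (140 − 32) × 82 / (72 × 3.6) = 8856.0 / 259.20 ≈ 34.2 mL/min
|28.0 − 34.2| = 6.2 mL/min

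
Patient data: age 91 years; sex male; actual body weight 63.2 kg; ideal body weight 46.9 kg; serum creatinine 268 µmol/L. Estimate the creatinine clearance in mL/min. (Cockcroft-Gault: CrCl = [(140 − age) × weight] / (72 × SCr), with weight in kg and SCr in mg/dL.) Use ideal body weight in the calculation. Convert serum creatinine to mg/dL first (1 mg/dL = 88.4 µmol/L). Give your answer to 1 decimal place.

SCr = 268 / 88.4 = 3.032 mg/dL
CrCl = (140 − 91) × 46.9 / (72 × 3.032) = 2298.1 / 218.30 ≈ 10.5 mL/min

10.5 mL/min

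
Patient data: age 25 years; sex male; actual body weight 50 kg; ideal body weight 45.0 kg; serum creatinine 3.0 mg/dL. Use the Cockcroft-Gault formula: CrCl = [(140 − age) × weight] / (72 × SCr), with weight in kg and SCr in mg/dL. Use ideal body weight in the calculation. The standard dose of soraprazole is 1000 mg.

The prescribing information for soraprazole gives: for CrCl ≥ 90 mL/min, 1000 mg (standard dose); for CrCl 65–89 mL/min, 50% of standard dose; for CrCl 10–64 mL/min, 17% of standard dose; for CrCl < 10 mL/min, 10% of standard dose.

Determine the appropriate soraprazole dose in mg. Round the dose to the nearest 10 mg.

CrCl = (140 − 25) × 45 / (72 × 3) = 5175.0 / 216.00 ≈ 24.0 mL/min
CrCl ≈ 24 mL/min → bracket 10–64 mL/min.
17% of 1000 mg = 170 mg

170 mg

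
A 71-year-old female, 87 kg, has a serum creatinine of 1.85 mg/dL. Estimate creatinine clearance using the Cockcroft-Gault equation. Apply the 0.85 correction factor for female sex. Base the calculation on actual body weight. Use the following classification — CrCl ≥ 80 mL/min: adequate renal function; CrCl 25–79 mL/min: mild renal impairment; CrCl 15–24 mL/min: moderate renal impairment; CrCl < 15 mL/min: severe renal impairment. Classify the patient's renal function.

mild renal impairment

CrCl = (140 − 71) × 87 / (72 × 1.85) × 0.85 = 6003.0 / 133.20 × 0.85 ≈ 38.3 mL/min
38 mL/min falls in the 'mild renal impairment' range.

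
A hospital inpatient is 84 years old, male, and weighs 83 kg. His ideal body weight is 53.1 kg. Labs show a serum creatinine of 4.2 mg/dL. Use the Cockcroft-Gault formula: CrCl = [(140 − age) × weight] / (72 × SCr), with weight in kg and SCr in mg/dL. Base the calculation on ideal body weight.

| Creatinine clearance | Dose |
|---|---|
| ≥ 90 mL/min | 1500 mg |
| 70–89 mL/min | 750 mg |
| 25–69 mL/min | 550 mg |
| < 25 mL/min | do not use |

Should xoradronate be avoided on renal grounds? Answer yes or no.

CrCl = (140 − 84) × 53.1 / (72 × 4.2) = 2973.6 / 302.40 ≈ 9.8 mL/min
CrCl ≈ 10 mL/min, which is < 25 mL/min.

yes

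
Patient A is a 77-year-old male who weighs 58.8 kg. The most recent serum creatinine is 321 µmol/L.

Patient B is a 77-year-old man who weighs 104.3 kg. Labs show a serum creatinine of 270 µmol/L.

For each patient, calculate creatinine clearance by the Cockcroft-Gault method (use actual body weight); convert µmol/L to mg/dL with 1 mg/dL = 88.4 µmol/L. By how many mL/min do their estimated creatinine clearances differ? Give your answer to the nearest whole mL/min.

Patient A: SCr = 321 / 88.4 = 3.631 mg/dL
Patient A: CrCl = (140 − 77) × 58.8 / (72 × 3.631) = 3704.4 / 261.43 ≈ 14.2 mL/min
Patient B: SCr = 270 / 88.4 = 3.054 mg/dL
Patient B: CrCl = (140 − 77) × 104.3 / (72 × 3.054) = 6570.9 / 219.89 ≈ 29.9 mL/min
|14.2 − 29.9| = 15.7 mL/min

16 mL/min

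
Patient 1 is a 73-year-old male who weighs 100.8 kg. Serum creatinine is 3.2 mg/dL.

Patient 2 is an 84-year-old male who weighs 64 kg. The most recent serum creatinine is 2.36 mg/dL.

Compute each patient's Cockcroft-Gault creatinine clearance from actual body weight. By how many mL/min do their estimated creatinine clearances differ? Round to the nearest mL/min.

8 mL/min

Patient 1: CrCl = (140 − 73) × 100.8 / (72 × 3.2) = 6753.6 / 230.40 ≈ 29.3 mL/min
Patient 2: CrCl = (140 − 84) × 64 / (72 × 2.36) = 3584.0 / 169.92 ≈ 21.1 mL/min
|29.3 − 21.1| = 8.2 mL/min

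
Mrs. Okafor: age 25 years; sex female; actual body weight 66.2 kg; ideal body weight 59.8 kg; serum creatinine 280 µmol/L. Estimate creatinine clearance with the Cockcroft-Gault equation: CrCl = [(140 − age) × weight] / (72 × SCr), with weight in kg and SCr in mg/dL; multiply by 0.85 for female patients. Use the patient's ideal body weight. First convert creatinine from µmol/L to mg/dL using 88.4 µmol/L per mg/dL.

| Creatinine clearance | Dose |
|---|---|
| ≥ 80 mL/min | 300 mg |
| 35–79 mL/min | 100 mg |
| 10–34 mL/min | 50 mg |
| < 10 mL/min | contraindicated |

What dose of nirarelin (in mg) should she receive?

SCr = 280 / 88.4 = 3.167 mg/dL
CrCl = (140 − 25) × 59.8 / (72 × 3.167) × 0.85 = 6877.0 / 228.02 × 0.85 ≈ 25.6 mL/min
CrCl ≈ 26 mL/min → bracket 10–34 mL/min.
Dose for this bracket: 50 mg.

50 mg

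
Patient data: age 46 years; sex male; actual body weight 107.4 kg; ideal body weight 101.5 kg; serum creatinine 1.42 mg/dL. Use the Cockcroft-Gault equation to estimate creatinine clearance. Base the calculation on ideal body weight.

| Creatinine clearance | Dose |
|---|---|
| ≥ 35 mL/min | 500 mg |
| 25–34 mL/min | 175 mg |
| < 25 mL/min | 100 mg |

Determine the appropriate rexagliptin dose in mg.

500 mg

CrCl = (140 − 46) × 101.5 / (72 × 1.42) = 9541.0 / 102.24 ≈ 93.3 mL/min
CrCl ≈ 93 mL/min → bracket ≥ 35 mL/min.
Dose for this bracket: 500 mg.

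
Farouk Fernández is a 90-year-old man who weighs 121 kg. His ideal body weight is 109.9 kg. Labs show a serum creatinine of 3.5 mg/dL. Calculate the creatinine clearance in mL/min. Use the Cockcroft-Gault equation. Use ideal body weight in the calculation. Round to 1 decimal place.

21.8 mL/min

CrCl = (140 − 90) × 109.9 / (72 × 3.5) = 5495.0 / 252.00 ≈ 21.8 mL/min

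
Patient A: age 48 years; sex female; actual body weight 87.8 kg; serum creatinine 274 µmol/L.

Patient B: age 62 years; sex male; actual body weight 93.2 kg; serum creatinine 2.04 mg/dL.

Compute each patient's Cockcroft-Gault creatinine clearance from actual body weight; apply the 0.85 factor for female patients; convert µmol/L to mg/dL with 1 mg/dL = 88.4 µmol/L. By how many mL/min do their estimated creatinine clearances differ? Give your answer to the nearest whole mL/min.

Patient A: SCr = 274 / 88.4 = 3.1 mg/dL
Patient A: CrCl = (140 − 48) × 87.8 / (72 × 3.1) × 0.85 = 8077.6 / 223.20 × 0.85 ≈ 30.8 mL/min
Patient B: CrCl = (140 − 62) × 93.2 / (72 × 2.04) = 7269.6 / 146.88 ≈ 49.5 mL/min
|30.8 − 49.5| = 18.7 mL/min

19 mL/min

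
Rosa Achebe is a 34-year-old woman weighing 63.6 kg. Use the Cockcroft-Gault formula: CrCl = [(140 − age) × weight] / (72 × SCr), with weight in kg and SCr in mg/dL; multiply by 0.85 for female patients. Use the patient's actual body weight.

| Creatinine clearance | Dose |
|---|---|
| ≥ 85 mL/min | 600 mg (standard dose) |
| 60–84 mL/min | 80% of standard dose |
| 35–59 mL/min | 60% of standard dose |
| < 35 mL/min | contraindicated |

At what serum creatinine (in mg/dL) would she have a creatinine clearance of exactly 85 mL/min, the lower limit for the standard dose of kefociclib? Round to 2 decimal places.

Standard dose requires CrCl ≥ 85 mL/min.
Set (140 − 34) × 63.6 × 0.85 / (72 × SCr) = 85
SCr = (140 − 34) × 63.6 × 0.85 / (72 × 85) = 0.936 mg/dL

0.94 mg/dL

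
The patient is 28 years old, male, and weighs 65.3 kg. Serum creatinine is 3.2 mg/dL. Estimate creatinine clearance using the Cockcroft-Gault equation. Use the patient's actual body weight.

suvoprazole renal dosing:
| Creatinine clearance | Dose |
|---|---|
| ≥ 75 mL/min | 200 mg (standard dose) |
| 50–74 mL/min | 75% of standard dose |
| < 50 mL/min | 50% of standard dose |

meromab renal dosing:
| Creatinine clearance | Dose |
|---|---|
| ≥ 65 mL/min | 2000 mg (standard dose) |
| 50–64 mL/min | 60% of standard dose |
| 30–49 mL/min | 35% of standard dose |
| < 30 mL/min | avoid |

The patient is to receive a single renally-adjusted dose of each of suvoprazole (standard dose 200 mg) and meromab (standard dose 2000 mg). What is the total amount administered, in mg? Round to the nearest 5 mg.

800 mg

CrCl = (140 − 28) × 65.3 / (72 × 3.2) = 7313.6 / 230.40 ≈ 31.7 mL/min
CrCl ≈ 32 mL/min.
suvoprazole: < 50 mL/min → 50% of 200 mg = 100 mg.
meromab: 30–49 mL/min → 35% of 2000 mg = 700 mg.
Total = 100 + 700 = 800 mg.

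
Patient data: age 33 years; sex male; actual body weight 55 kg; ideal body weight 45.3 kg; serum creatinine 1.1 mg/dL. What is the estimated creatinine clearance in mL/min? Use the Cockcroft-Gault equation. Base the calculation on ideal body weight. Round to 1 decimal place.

61.2 mL/min

CrCl = (140 − 33) × 45.3 / (72 × 1.1) = 4847.1 / 79.20 ≈ 61.2 mL/min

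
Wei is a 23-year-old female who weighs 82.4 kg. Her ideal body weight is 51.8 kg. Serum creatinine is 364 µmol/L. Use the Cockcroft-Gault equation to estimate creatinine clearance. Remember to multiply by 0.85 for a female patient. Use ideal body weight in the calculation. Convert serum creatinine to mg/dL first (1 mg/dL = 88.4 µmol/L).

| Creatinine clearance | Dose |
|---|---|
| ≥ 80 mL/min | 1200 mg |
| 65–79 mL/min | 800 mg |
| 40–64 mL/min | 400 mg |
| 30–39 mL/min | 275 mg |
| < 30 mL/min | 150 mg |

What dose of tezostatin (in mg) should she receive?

SCr = 364 / 88.4 = 4.118 mg/dL
CrCl = (140 − 23) × 51.8 / (72 × 4.118) × 0.85 = 6060.6 / 296.50 × 0.85 ≈ 17.4 mL/min
CrCl ≈ 17 mL/min → bracket < 30 mL/min.
Dose for this bracket: 150 mg.

150 mg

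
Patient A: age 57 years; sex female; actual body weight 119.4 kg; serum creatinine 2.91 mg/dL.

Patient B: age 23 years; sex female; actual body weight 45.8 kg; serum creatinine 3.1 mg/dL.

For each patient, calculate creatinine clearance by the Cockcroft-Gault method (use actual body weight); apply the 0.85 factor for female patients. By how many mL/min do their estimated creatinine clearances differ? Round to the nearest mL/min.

20 mL/min

Patient A: CrCl = (140 − 57) × 119.4 / (72 × 2.91) × 0.85 = 9910.2 / 209.52 × 0.85 ≈ 40.2 mL/min
Patient B: CrCl = (140 − 23) × 45.8 / (72 × 3.1) × 0.85 = 5358.6 / 223.20 × 0.85 ≈ 20.4 mL/min
|40.2 − 20.4| = 19.8 mL/min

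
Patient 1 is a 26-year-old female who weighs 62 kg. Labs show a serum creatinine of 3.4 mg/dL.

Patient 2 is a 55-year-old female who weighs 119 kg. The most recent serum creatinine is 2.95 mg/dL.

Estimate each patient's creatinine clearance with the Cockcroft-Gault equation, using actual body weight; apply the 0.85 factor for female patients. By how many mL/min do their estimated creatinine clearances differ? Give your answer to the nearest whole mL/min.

Patient 1: CrCl = (140 − 26) × 62 / (72 × 3.4) × 0.85 = 7068.0 / 244.80 × 0.85 ≈ 24.5 mL/min
Patient 2: CrCl = (140 − 55) × 119 / (72 × 2.95) × 0.85 = 10115.0 / 212.40 × 0.85 ≈ 40.5 mL/min
|24.5 − 40.5| = 16.0 mL/min

16 mL/min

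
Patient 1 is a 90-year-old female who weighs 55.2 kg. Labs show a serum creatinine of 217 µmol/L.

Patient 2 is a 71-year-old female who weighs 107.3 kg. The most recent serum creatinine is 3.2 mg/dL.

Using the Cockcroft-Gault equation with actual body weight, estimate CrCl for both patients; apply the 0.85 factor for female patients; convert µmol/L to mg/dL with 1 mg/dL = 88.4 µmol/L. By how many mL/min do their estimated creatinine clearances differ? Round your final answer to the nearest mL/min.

14 mL/min

Patient 1: SCr = 217 / 88.4 = 2.455 mg/dL
Patient 1: CrCl = (140 − 90) × 55.2 / (72 × 2.455) × 0.85 = 2760.0 / 176.76 × 0.85 ≈ 13.3 mL/min
Patient 2: CrCl = (140 − 71) × 107.3 / (72 × 3.2) × 0.85 = 7403.7 / 230.40 × 0.85 ≈ 27.3 mL/min
|13.3 − 27.3| = 14.0 mL/min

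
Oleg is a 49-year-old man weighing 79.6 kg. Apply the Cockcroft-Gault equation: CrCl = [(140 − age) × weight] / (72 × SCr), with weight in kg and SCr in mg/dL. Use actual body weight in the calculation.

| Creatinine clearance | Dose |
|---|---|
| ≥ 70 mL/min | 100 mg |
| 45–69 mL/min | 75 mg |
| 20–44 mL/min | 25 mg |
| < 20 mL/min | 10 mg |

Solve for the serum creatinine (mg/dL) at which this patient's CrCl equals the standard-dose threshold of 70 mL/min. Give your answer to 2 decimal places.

Standard dose requires CrCl ≥ 70 mL/min.
Set (140 − 49) × 79.6 / (72 × SCr) = 70
SCr = (140 − 49) × 79.6 / (72 × 70) = 1.437 mg/dL

1.44 mg/dL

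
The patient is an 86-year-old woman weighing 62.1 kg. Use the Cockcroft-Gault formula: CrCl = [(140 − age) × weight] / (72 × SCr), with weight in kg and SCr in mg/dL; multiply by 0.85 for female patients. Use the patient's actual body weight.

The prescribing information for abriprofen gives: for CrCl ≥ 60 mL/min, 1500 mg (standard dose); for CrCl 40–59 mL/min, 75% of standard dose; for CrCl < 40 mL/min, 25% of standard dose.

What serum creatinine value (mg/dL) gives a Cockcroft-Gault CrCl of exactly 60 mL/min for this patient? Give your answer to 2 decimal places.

Standard dose requires CrCl ≥ 60 mL/min.
Set (140 − 86) × 62.1 × 0.85 / (72 × SCr) = 60
SCr = (140 − 86) × 62.1 × 0.85 / (72 × 60) = 0.660 mg/dL

0.66 mg/dL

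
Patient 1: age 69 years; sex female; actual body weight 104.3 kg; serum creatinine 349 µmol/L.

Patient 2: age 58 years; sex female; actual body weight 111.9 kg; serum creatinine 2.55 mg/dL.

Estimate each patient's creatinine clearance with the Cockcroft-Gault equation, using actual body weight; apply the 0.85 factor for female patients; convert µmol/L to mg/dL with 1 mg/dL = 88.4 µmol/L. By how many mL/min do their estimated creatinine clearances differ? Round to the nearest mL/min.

Patient 1: SCr = 349 / 88.4 = 3.948 mg/dL
Patient 1: CrCl = (140 − 69) × 104.3 / (72 × 3.948) × 0.85 = 7405.3 / 284.26 × 0.85 ≈ 22.1 mL/min
Patient 2: CrCl = (140 − 58) × 111.9 / (72 × 2.55) × 0.85 = 9175.8 / 183.60 × 0.85 ≈ 42.5 mL/min
|22.1 − 42.5| = 20.4 mL/min

20 mL/min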